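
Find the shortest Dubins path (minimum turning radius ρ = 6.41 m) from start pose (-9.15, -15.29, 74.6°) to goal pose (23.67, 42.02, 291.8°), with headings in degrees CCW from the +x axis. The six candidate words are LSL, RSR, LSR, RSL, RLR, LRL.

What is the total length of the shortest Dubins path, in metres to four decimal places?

76.2682 m

Let ψ = atan2(Δy, Δx) = atan2(57.31, 32.82) = 60.2013° be the start→goal bearing.
Normalize: d = |goal − start| / ρ = 66.042324/6.41 = 10.303015, α = (θ_start − ψ) mod 360° = 14.3987° = 0.251304 rad, β = (θ_goal − ψ) mod 360° = 231.5987° = 4.042160 rad.
Common terms: sin α = 0.248668, cos α = 0.968589, sin β = -0.783679, cos β = -0.621166, cos(α−β) = -0.796530, d² = 106.152110. Work in radians in the unit-radius frame; every candidate has L = ρ·(t + p + q).
LSL: p² = 2 + d² − 2cos(α−β) + 2d(sin α − sin β) = 131.017739; p = √p² = 11.446298; φ = atan2(cos β − cos α, d + sin α − sin β) = -0.139339 rad; t = (φ − α) mod 2π = 5.892542 rad, q = (β − φ) mod 2π = 4.181498 rad → L = 6.41·(5.892542 + 11.446298 + 4.181498) = 6.41·21.520338 = 137.945370 m
RSR: p² = 2 + d² − 2cos(α−β) + 2d(sin β − sin α) = 88.472600; p = √p² = 9.405987; φ = atan2(cos α − cos β, d − sin α + sin β) = 0.169830 rad; t = (α − φ) mod 2π = 0.081474 rad, q = (φ − β) mod 2π = 2.410856 rad → L = 6.41·(0.081474 + 9.405987 + 2.410856) = 6.41·11.898318 = 76.268216 m
LSR: p² = d² − 2 + 2cos(α−β) + 2d(sin α + sin β) = 91.534586; p = √p² = 9.567371; φ = atan2(−cos α − cos β, d + sin α + sin β) − atan2(−2, p) = 0.170524 rad; t = (φ − α) mod 2π = 6.202405 rad, q = (φ − β) mod 2π = 2.411549 rad → L = 6.41·(6.202405 + 9.567371 + 2.411549) = 6.41·18.181325 = 116.542293 m
RSL: p² = d² − 2 + 2cos(α−β) − 2d(sin α + sin β) = 113.583513; p = √p² = 10.657557; φ = atan2(cos α + cos β, d − sin α − sin β) − atan2(2, p) = -0.153458 rad; t = (α − φ) mod 2π = 0.404762 rad, q = (β − φ) mod 2π = 4.195617 rad → L = 6.41·(0.404762 + 10.657557 + 4.195617) = 6.41·15.257936 = 97.803372 m
RLR: c = (6 − d² + 2cos(α−β) + 2d(sin α − sin β))/8 = -10.059075, |c| > 1 → infeasible
LRL: c = (6 − d² + 2cos(α−β) − 2d(sin α − sin β))/8 = -15.377217, |c| > 1 → infeasible
Shortest: RSR with L = 76.268216 m ≈ 76.2682 m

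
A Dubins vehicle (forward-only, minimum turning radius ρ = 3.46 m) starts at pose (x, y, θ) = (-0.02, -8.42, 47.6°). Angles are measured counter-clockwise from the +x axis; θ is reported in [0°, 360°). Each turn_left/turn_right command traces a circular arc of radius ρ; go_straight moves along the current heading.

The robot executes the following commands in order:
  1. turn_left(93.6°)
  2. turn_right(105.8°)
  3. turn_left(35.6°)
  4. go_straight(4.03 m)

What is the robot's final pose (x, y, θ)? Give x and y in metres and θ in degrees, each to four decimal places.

(2.3360, 7.6308, 71.0000°)

set_pose: (x, y, θ) = (-0.0200, -8.4200, 47.6000°), ρ = 3.46
turn_left(93.6°): centre at ρ to the left, rotate +93.6° → (-0.4070, -3.3904, 141.2000°)
turn_right(105.8°): centre at ρ to the right, rotate −105.8° → (-0.2433, 2.1264, 35.4000°)
turn_left(35.6°): centre at ρ to the left, rotate +35.6° → (1.0239, 3.8203, 71.0000°)
go_straight(4.03): x += 4.03·cos θ, y += 4.03·sin θ → (2.3360, 7.6308, 71.0000°)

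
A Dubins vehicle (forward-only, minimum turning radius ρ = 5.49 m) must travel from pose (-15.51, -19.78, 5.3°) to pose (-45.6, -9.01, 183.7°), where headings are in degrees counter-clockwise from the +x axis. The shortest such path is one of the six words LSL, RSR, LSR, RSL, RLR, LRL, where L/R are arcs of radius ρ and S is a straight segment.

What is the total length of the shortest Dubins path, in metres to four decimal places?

Let ψ = atan2(Δy, Δx) = atan2(10.77, -30.09) = 160.3064° be the start→goal bearing.
Normalize: d = |goal − start| / ρ = 31.959365/5.49 = 5.821378, α = (θ_start − ψ) mod 360° = 204.9936° = 3.577814 rad, β = (θ_goal − ψ) mod 360° = 23.3936° = 0.408296 rad.
Common terms: sin α = -0.422517, cos α = -0.906355, sin β = 0.397046, cos β = 0.917799, cos(α−β) = -0.999610, d² = 33.888441. Work in radians in the unit-radius frame; every candidate has L = ρ·(t + p + q).
LSL: p² = 2 + d² − 2cos(α−β) + 2d(sin α − sin β) = 28.345689; p = √p² = 5.324067; φ = atan2(cos β − cos α, d + sin α − sin β) = 0.349709 rad; t = (φ − α) mod 2π = 3.055080 rad, q = (β − φ) mod 2π = 0.058587 rad → L = 5.49·(3.055080 + 5.324067 + 0.058587) = 5.49·8.437734 = 46.323161 m
RSR: p² = 2 + d² − 2cos(α−β) + 2d(sin β − sin α) = 47.429634; p = √p² = 6.886918; φ = atan2(cos α − cos β, d − sin α + sin β) = -0.268071 rad; t = (α − φ) mod 2π = 3.845885 rad, q = (φ − β) mod 2π = 5.606818 rad → L = 5.49·(3.845885 + 6.886918 + 5.606818) = 5.49·16.339621 = 89.704518 m
LSR: p² = d² − 2 + 2cos(α−β) + 2d(sin α + sin β) = 29.592661; p = √p² = 5.439914; φ = atan2(−cos α − cos β, d + sin α + sin β) − atan2(−2, p) = 0.350339 rad; t = (φ − α) mod 2π = 3.055711 rad, q = (φ − β) mod 2π = 6.225229 rad → L = 5.49·(3.055711 + 5.439914 + 6.225229) = 5.49·14.720854 = 80.817487 m
RSL: p² = d² − 2 + 2cos(α−β) − 2d(sin α + sin β) = 30.185781; p = √p² = 5.494159; φ = atan2(cos α + cos β, d − sin α − sin β) − atan2(2, p) = -0.347155 rad; t = (α − φ) mod 2π = 3.924969 rad, q = (β − φ) mod 2π = 0.755451 rad → L = 5.49·(3.924969 + 5.494159 + 0.755451) = 5.49·10.174578 = 55.858435 m
RLR: c = (6 − d² + 2cos(α−β) + 2d(sin α − sin β))/8 = -4.928704, |c| > 1 → infeasible
LRL: c = (6 − d² + 2cos(α−β) − 2d(sin α − sin β))/8 = -2.543211, |c| > 1 → infeasible
Shortest: LSL with L = 46.323161 m ≈ 46.3232 m

46.3232 m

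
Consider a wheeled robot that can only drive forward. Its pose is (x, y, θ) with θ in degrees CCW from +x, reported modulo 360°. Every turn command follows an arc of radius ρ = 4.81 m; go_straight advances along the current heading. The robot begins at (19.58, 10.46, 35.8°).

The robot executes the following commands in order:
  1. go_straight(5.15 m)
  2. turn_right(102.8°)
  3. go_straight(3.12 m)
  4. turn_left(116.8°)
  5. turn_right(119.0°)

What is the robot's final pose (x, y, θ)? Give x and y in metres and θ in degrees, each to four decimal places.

(48.4892, 5.9569, 290.8000°)

set_pose: (x, y, θ) = (19.5800, 10.4600, 35.8000°), ρ = 4.81
go_straight(5.15): x += 5.15·cos θ, y += 5.15·sin θ → (23.7570, 13.4725, 35.8000°)
turn_right(102.8°): centre at ρ to the right, rotate −102.8° → (30.9983, 11.4507, -67.0000° ≡ 293.0000°)
go_straight(3.12): x += 3.12·cos θ, y += 3.12·sin θ → (32.2173, 8.5788, 293.0000°)
turn_left(116.8°): centre at ρ to the left, rotate +116.8° → (40.3188, 7.3535, 409.8000° ≡ 49.8000°)
turn_right(119.0°): centre at ρ to the right, rotate −119.0° → (48.4892, 5.9569, -69.2000° ≡ 290.8000°)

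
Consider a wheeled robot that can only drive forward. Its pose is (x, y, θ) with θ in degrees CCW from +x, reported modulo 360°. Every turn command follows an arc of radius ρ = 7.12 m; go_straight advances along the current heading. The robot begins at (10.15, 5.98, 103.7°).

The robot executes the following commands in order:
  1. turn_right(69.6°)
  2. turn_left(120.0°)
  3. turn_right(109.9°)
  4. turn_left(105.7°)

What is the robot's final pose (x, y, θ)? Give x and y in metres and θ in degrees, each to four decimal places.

set_pose: (x, y, θ) = (10.1500, 5.9800, 103.7000°), ρ = 7.12
turn_right(69.6°): centre at ρ to the right, rotate −69.6° → (13.0757, 13.5621, 34.1000°)
turn_left(120.0°): centre at ρ to the left, rotate +120.0° → (12.1940, 25.8627, 154.1000°)
turn_right(109.9°): centre at ρ to the right, rotate −109.9° → (10.3402, 37.3720, 44.2000°)
turn_left(105.7°): centre at ρ to the left, rotate +105.7° → (8.9471, 48.6363, 149.9000°)

(8.9471, 48.6363, 149.9000°)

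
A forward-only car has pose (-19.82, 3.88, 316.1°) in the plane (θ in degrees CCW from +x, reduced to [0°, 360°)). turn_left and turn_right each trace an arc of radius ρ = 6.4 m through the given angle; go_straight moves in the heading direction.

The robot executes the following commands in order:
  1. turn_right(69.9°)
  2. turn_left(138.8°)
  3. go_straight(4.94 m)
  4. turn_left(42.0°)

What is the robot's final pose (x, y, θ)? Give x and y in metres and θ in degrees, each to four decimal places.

set_pose: (x, y, θ) = (-19.8200, 3.8800, 316.1000°), ρ = 6.4
turn_right(69.9°): centre at ρ to the right, rotate −69.9° → (-18.4020, -3.3142, 246.2000°)
turn_left(138.8°): centre at ρ to the left, rotate +138.8° → (-9.8415, -11.6973, 385.0000° ≡ 25.0000°)
go_straight(4.94): x += 4.94·cos θ, y += 4.94·sin θ → (-5.3644, -9.6095, 25.0000°)
turn_left(42.0°): centre at ρ to the left, rotate +42.0° → (-2.1779, -6.3099, 67.0000°)

(-2.1779, -6.3099, 67.0000°)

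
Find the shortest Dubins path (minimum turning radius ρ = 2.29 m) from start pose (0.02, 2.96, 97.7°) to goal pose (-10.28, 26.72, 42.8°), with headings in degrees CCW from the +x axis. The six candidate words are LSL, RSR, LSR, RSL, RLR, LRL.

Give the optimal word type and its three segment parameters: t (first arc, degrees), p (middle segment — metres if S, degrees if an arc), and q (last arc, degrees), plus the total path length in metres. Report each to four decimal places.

LSR: t = 19.7653°, p = 22.8496 m, q = 74.6653°, L = 26.6238 m

Let ψ = atan2(Δy, Δx) = atan2(23.76, -10.30) = 113.4368° be the start→goal bearing.
Normalize: d = |goal − start| / ρ = 25.896479/2.29 = 11.308506, α = (θ_start − ψ) mod 360° = 344.2632° = 6.008526 rad, β = (θ_goal − ψ) mod 360° = 289.3632° = 5.050340 rad.
Common terms: sin α = -0.271219, cos α = 0.962518, sin β = -0.943436, cos β = 0.331555, cos(α−β) = 0.575005, d² = 127.882306. Work in radians in the unit-radius frame; every candidate has L = ρ·(t + p + q).
LSL: p² = 2 + d² − 2cos(α−β) + 2d(sin α − sin β) = 143.935834; p = √p² = 11.997326; φ = atan2(cos β − cos α, d + sin α − sin β) = -0.052616 rad; t = (φ − α) mod 2π = 0.222043 rad, q = (β − φ) mod 2π = 5.102957 rad → L = 2.29·(0.222043 + 11.997326 + 5.102957) = 2.29·17.322326 = 39.668126 m
RSR: p² = 2 + d² − 2cos(α−β) + 2d(sin β − sin α) = 113.528757; p = √p² = 10.654987; φ = atan2(cos α − cos β, d − sin α + sin β) = 0.059252 rad; t = (α − φ) mod 2π = 5.949274 rad, q = (φ − β) mod 2π = 1.292097 rad → L = 2.29·(5.949274 + 10.654987 + 1.292097) = 2.29·17.896358 = 40.982661 m
LSR: p² = d² − 2 + 2cos(α−β) + 2d(sin α + sin β) = 99.560454; p = √p² = 9.977999; φ = atan2(−cos α − cos β, d + sin α + sin β) − atan2(−2, p) = 0.070311 rad; t = (φ − α) mod 2π = 0.344970 rad, q = (φ − β) mod 2π = 1.303156 rad → L = 2.29·(0.344970 + 9.977999 + 1.303156) = 2.29·11.626125 = 26.623826 m
RSL: p² = d² − 2 + 2cos(α−β) − 2d(sin α + sin β) = 154.504179; p = √p² = 12.429971; φ = atan2(cos α + cos β, d − sin α − sin β) − atan2(2, p) = -0.056565 rad; t = (α − φ) mod 2π = 6.065091 rad, q = (β − φ) mod 2π = 5.106906 rad → L = 2.29·(6.065091 + 12.429971 + 5.106906) = 2.29·23.601968 = 54.048506 m
RLR: c = (6 − d² + 2cos(α−β) + 2d(sin α − sin β))/8 = -13.191095, |c| > 1 → infeasible
LRL: c = (6 − d² + 2cos(α−β) − 2d(sin α − sin β))/8 = -16.991979, |c| > 1 → infeasible
Shortest: LSR with L = 26.623826 m ≈ 26.6238 m
Convert LSR to answer units (arcs ×180/π): t = 0.344970·180/π = 19.7653°, p = ρ·p = 2.29·9.977999 = 22.8496 m, q = 1.303156·180/π = 74.6653°, L = 26.6238 m.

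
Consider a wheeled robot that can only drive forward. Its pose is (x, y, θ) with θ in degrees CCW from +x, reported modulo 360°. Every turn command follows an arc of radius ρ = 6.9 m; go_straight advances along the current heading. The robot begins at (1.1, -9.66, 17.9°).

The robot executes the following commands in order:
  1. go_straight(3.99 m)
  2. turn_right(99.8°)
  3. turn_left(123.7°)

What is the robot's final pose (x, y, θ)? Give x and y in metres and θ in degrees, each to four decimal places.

(25.2790, -18.1990, 41.8000°)

set_pose: (x, y, θ) = (1.1000, -9.6600, 17.9000°), ρ = 6.9
go_straight(3.99): x += 3.99·cos θ, y += 3.99·sin θ → (4.8969, -8.4336, 17.9000°)
turn_right(99.8°): centre at ρ to the right, rotate −99.8° → (13.8488, -14.0274, -81.9000° ≡ 278.1000°)
turn_left(123.7°): centre at ρ to the left, rotate +123.7° → (25.2790, -18.1990, 401.8000° ≡ 41.8000°)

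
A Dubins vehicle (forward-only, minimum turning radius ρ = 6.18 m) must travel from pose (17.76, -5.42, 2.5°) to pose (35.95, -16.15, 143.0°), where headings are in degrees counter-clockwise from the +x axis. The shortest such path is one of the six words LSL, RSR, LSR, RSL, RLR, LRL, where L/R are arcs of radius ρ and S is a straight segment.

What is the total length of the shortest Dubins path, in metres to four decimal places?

Let ψ = atan2(Δy, Δx) = atan2(-10.73, 18.19) = -30.5357° be the start→goal bearing.
Normalize: d = |goal − start| / ρ = 21.118925/6.18 = 3.417302, α = (θ_start − ψ) mod 360° = 33.0357° = 0.576582 rad, β = (θ_goal − ψ) mod 360° = 173.5357° = 3.028769 rad.
Common terms: sin α = 0.545161, cos α = 0.838331, sin β = 0.112584, cos β = -0.993642, cos(α−β) = -0.771625, d² = 11.677952. Work in radians in the unit-radius frame; every candidate has L = ρ·(t + p + q).
LSL: p² = 2 + d² − 2cos(α−β) + 2d(sin α − sin β) = 18.177695; p = √p² = 4.263531; φ = atan2(cos β − cos α, d + sin α − sin β) = -0.444143 rad; t = (φ − α) mod 2π = 5.262460 rad, q = (β − φ) mod 2π = 3.472913 rad → L = 6.18·(5.262460 + 4.263531 + 3.472913) = 6.18·12.998904 = 80.333225 m
RSR: p² = 2 + d² − 2cos(α−β) + 2d(sin β − sin α) = 12.264706; p = √p² = 3.502100; φ = atan2(cos α − cos β, d − sin α + sin β) = 0.550492 rad; t = (α − φ) mod 2π = 0.026089 rad, q = (φ − β) mod 2π = 3.804909 rad → L = 6.18·(0.026089 + 3.502100 + 3.804909) = 6.18·7.333098 = 45.318546 m
LSR: p² = d² − 2 + 2cos(α−β) + 2d(sin α + sin β) = 12.630133; p = √p² = 3.553890; φ = atan2(−cos α − cos β, d + sin α + sin β) − atan2(−2, p) = 0.550684 rad; t = (φ − α) mod 2π = 6.257288 rad, q = (φ − β) mod 2π = 3.805100 rad → L = 6.18·(6.257288 + 3.553890 + 3.805100) = 6.18·13.616277 = 84.148595 m
RSL: p² = d² − 2 + 2cos(α−β) − 2d(sin α + sin β) = 3.639272; p = √p² = 1.907688; φ = atan2(cos α + cos β, d − sin α − sin β) − atan2(2, p) = -0.865239 rad; t = (α − φ) mod 2π = 1.441821 rad, q = (β − φ) mod 2π = 3.894008 rad → L = 6.18·(1.441821 + 1.907688 + 3.894008) = 6.18·7.243516 = 44.764932 m
RLR: c = (6 − d² + 2cos(α−β) + 2d(sin α − sin β))/8 = -0.533088; p = 2π − arccos c = 4.150142 rad; φ = atan2(cos α − cos β, d − sin α + sin β) = 0.550492 rad; t = (α − φ + p/2) mod 2π = 2.101160 rad, q = (α − β − t + p) mod 2π = 5.879980 rad → L = 6.18·(2.101160 + 4.150142 + 5.879980) = 6.18·12.131282 = 74.971326 m
LRL: c = (6 − d² + 2cos(α−β) − 2d(sin α − sin β))/8 = -1.272212, |c| > 1 → infeasible
Shortest: RSL with L = 44.764932 m ≈ 44.7649 m

44.7649 m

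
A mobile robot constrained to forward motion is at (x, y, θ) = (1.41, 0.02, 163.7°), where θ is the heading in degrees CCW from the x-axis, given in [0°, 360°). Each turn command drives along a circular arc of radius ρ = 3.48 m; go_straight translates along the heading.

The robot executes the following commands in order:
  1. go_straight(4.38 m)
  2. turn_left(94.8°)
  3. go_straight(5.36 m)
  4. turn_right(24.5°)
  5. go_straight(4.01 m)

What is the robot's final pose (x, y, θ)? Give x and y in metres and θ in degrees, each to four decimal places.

set_pose: (x, y, θ) = (1.4100, 0.0200, 163.7000°), ρ = 3.48
go_straight(4.38): x += 4.38·cos θ, y += 4.38·sin θ → (-2.7939, 1.2493, 163.7000°)
turn_left(94.8°): centre at ρ to the left, rotate +94.8° → (-7.1808, -1.3970, 258.5000°)
go_straight(5.36): x += 5.36·cos θ, y += 5.36·sin θ → (-8.2494, -6.6494, 258.5000°)
turn_right(24.5°): centre at ρ to the right, rotate −24.5° → (-8.8442, -8.0011, 234.0000°)
go_straight(4.01): x += 4.01·cos θ, y += 4.01·sin θ → (-11.2012, -11.2452, 234.0000°)

(-11.2012, -11.2452, 234.0000°)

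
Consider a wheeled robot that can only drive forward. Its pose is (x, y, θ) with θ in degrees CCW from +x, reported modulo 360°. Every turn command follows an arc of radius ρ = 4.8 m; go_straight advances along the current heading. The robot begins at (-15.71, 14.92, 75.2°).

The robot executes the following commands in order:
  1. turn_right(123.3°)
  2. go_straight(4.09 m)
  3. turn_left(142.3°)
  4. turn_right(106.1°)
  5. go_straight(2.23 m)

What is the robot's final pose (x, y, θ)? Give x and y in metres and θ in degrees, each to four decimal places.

set_pose: (x, y, θ) = (-15.7100, 14.9200, 75.2000°), ρ = 4.8
turn_right(123.3°): centre at ρ to the right, rotate −123.3° → (-7.4966, 16.8995, -48.1000° ≡ 311.9000°)
go_straight(4.09): x += 4.09·cos θ, y += 4.09·sin θ → (-4.7651, 13.8552, 311.9000°)
turn_left(142.3°): centre at ρ to the left, rotate +142.3° → (3.5947, 17.4124, 454.2000° ≡ 94.2000°)
turn_right(106.1°): centre at ρ to the right, rotate −106.1° → (9.3716, 22.4607, -11.9000° ≡ 348.1000°)
go_straight(2.23): x += 2.23·cos θ, y += 2.23·sin θ → (11.5537, 22.0009, 348.1000°)

(11.5537, 22.0009, 348.1000°)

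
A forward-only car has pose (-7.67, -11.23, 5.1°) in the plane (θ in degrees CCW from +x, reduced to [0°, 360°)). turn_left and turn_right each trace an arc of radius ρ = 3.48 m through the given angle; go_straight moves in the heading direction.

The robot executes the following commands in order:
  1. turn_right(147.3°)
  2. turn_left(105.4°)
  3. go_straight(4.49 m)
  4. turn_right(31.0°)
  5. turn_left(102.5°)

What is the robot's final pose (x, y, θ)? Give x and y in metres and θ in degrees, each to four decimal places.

set_pose: (x, y, θ) = (-7.6700, -11.2300, 5.1000°), ρ = 3.48
turn_right(147.3°): centre at ρ to the right, rotate −147.3° → (-5.2277, -17.4460, -142.2000° ≡ 217.8000°)
turn_left(105.4°): centre at ρ to the left, rotate +105.4° → (-5.1794, -22.9822, 323.2000°)
go_straight(4.49): x += 4.49·cos θ, y += 4.49·sin θ → (-1.5841, -25.6719, 323.2000°)
turn_right(31.0°): centre at ρ to the right, rotate −31.0° → (-0.4467, -27.1435, 292.2000°)
turn_left(102.5°): centre at ρ to the left, rotate +102.5° → (4.7564, -28.6897, 394.7000° ≡ 34.7000°)

(4.7564, -28.6897, 34.7000°)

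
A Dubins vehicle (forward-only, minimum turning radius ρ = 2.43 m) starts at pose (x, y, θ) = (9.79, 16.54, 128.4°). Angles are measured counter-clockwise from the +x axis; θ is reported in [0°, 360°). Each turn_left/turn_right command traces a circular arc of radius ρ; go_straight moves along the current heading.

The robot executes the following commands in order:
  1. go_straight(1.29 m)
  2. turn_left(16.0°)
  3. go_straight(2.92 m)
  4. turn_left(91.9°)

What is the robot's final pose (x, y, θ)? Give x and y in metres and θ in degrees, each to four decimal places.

set_pose: (x, y, θ) = (9.7900, 16.5400, 128.4000°), ρ = 2.43
go_straight(1.29): x += 1.29·cos θ, y += 1.29·sin θ → (8.9887, 17.5510, 128.4000°)
turn_left(16.0°): centre at ρ to the left, rotate +16.0° → (8.4989, 18.0174, 144.4000°)
go_straight(2.92): x += 2.92·cos θ, y += 2.92·sin θ → (6.1246, 19.7172, 144.4000°)
turn_left(91.9°): centre at ρ to the left, rotate +91.9° → (2.6884, 19.0896, 236.3000°)

(2.6884, 19.0896, 236.3000°)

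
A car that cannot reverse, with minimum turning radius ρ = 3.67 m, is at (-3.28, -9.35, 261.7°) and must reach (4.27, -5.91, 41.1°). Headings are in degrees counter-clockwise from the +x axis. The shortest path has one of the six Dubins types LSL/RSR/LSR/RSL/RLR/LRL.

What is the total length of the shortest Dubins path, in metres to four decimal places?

19.8099 m

Let ψ = atan2(Δy, Δx) = atan2(3.44, 7.55) = 24.4954° be the start→goal bearing.
Normalize: d = |goal − start| / ρ = 8.296752/3.67 = 2.260695, α = (θ_start − ψ) mod 360° = 237.2046° = 4.140001 rad, β = (θ_goal − ψ) mod 360° = 16.6046° = 0.289805 rad.
Common terms: sin α = -0.840610, cos α = -0.541641, sin β = 0.285765, cos β = 0.958300, cos(α−β) = -0.759271, d² = 5.110744. Work in radians in the unit-radius frame; every candidate has L = ρ·(t + p + q).
LSL: p² = 2 + d² − 2cos(α−β) + 2d(sin α − sin β) = 3.536502; p = √p² = 1.880559; φ = atan2(cos β − cos α, d + sin α − sin β) = 0.923311 rad; t = (φ − α) mod 2π = 3.066495 rad, q = (β − φ) mod 2π = 5.649679 rad → L = 3.67·(3.066495 + 1.880559 + 5.649679) = 3.67·10.596733 = 38.890011 m
RSR: p² = 2 + d² − 2cos(α−β) + 2d(sin β − sin α) = 13.722071; p = √p² = 3.704331; φ = atan2(cos α − cos β, d − sin α + sin β) = -0.416886 rad; t = (α − φ) mod 2π = 4.556888 rad, q = (φ − β) mod 2π = 5.576494 rad → L = 3.67·(4.556888 + 3.704331 + 5.576494) = 3.67·13.837713 = 50.784407 m
LSR: p² = d² − 2 + 2cos(α−β) + 2d(sin α + sin β) = -0.916469 < 0 → infeasible
RSL: p² = d² − 2 + 2cos(α−β) − 2d(sin α + sin β) = 4.100871; p = √p² = 2.025061; φ = atan2(cos α + cos β, d − sin α − sin β) − atan2(2, p) = -0.632253 rad; t = (α − φ) mod 2π = 4.772254 rad, q = (β − φ) mod 2π = 0.922058 rad → L = 3.67·(4.772254 + 2.025061 + 0.922058) = 3.67·7.719373 = 28.330099 m
RLR: c = (6 − d² + 2cos(α−β) + 2d(sin α − sin β))/8 = -0.715259; p = 2π − arccos c = 3.915395 rad; φ = atan2(cos α − cos β, d − sin α + sin β) = -0.416886 rad; t = (α − φ + p/2) mod 2π = 0.231399 rad, q = (α − β − t + p) mod 2π = 1.251006 rad → L = 3.67·(0.231399 + 3.915395 + 1.251006) = 3.67·5.397800 = 19.809926 m
LRL: c = (6 − d² + 2cos(α−β) − 2d(sin α − sin β))/8 = 0.557937; p = 2π − arccos c = 5.304287 rad; φ = atan2(cos β − cos α, d + sin α − sin β) = 0.923311 rad; t = (φ − α + p/2) mod 2π = 5.718639 rad, q = (β − α − t + p) mod 2π = 2.018637 rad → L = 3.67·(5.718639 + 5.304287 + 2.018637) = 3.67·13.041563 = 47.862537 m
Shortest: RLR with L = 19.809926 m ≈ 19.8099 m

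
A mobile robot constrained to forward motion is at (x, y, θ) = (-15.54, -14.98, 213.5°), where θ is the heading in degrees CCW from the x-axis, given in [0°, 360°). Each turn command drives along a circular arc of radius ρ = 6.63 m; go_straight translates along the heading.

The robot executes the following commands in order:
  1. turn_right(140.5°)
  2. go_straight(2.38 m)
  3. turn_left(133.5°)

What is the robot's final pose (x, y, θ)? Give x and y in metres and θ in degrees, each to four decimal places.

set_pose: (x, y, θ) = (-15.5400, -14.9800, 213.5000°), ρ = 6.63
turn_right(140.5°): centre at ρ to the right, rotate −140.5° → (-25.5396, -7.5129, 73.0000°)
go_straight(2.38): x += 2.38·cos θ, y += 2.38·sin θ → (-24.8438, -5.2369, 73.0000°)
turn_left(133.5°): centre at ρ to the left, rotate +133.5° → (-34.1424, 2.6349, 206.5000°)

(-34.1424, 2.6349, 206.5000°)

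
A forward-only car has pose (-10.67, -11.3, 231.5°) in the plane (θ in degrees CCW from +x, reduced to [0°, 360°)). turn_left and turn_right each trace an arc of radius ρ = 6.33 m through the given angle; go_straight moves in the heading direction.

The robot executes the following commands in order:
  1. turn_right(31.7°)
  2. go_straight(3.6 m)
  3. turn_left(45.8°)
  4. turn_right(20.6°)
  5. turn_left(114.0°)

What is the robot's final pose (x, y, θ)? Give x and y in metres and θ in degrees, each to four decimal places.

(-19.5684, -30.1221, 339.0000°)

set_pose: (x, y, θ) = (-10.6700, -11.3000, 231.5000°), ρ = 6.33
turn_right(31.7°): centre at ρ to the right, rotate −31.7° → (-13.4797, -13.3153, 199.8000°)
go_straight(3.6): x += 3.6·cos θ, y += 3.6·sin θ → (-16.8669, -14.5347, 199.8000°)
turn_left(45.8°): centre at ρ to the left, rotate +45.8° → (-20.4873, -17.8755, 245.6000°)
turn_right(20.6°): centre at ρ to the right, rotate −20.6° → (-21.7759, -19.7366, 225.0000°)
turn_left(114.0°): centre at ρ to the left, rotate +114.0° → (-19.5684, -30.1221, 339.0000°)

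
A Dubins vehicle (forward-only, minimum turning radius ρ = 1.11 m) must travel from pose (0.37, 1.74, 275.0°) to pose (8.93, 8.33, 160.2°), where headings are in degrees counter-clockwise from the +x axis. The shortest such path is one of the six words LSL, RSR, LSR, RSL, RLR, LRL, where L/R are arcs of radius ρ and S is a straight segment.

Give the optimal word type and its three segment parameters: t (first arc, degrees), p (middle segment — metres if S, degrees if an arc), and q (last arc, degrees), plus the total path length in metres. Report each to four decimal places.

Let ψ = atan2(Δy, Δx) = atan2(6.59, 8.56) = 37.5912° be the start→goal bearing.
Normalize: d = |goal − start| / ρ = 10.802856/1.11 = 9.732303, α = (θ_start − ψ) mod 360° = 237.4088° = 4.143565 rad, β = (θ_goal − ψ) mod 360° = 122.6088° = 2.139927 rad.
Common terms: sin α = -0.842535, cos α = -0.538642, sin β = 0.842370, cos β = -0.538900, cos(α−β) = -0.419452, d² = 94.717718. Work in radians in the unit-radius frame; every candidate has L = ρ·(t + p + q).
LSL: p² = 2 + d² − 2cos(α−β) + 2d(sin α − sin β) = 64.760615; p = √p² = 8.047398; φ = atan2(cos β − cos α, d + sin α − sin β) = -0.000032 rad; t = (φ − α) mod 2π = 2.139589 rad, q = (β − φ) mod 2π = 2.139959 rad → L = 1.11·(2.139589 + 8.047398 + 2.139959) = 1.11·12.326945 = 13.682909 m
RSR: p² = 2 + d² − 2cos(α−β) + 2d(sin β − sin α) = 130.352629; p = √p² = 11.417208; φ = atan2(cos α − cos β, d − sin α + sin β) = 0.000023 rad; t = (α − φ) mod 2π = 4.143542 rad, q = (φ − β) mod 2π = 4.143281 rad → L = 1.11·(4.143542 + 11.417208 + 4.143281) = 1.11·19.704031 = 21.871474 m
LSR: p² = d² − 2 + 2cos(α−β) + 2d(sin α + sin β) = 91.875603; p = √p² = 9.585176; φ = atan2(−cos α − cos β, d + sin α + sin β) − atan2(−2, p) = 0.315975 rad; t = (φ − α) mod 2π = 2.455596 rad, q = (φ − β) mod 2π = 4.459233 rad → L = 1.11·(2.455596 + 9.585176 + 4.459233) = 1.11·16.500005 = 18.315006 m
RSL: p² = d² − 2 + 2cos(α−β) − 2d(sin α + sin β) = 91.882025; p = √p² = 9.585511; φ = atan2(cos α + cos β, d − sin α − sin β) − atan2(2, p) = -0.315964 rad; t = (α − φ) mod 2π = 4.459529 rad, q = (β − φ) mod 2π = 2.455891 rad → L = 1.11·(4.459529 + 9.585511 + 2.455891) = 1.11·16.500931 = 18.316034 m
RLR: c = (6 − d² + 2cos(α−β) + 2d(sin α − sin β))/8 = -15.294079, |c| > 1 → infeasible
LRL: c = (6 − d² + 2cos(α−β) − 2d(sin α − sin β))/8 = -7.095077, |c| > 1 → infeasible
Shortest: LSL with L = 13.682909 m ≈ 13.6829 m
Convert LSL to answer units (arcs ×180/π): t = 2.139589·180/π = 122.5894°, p = ρ·p = 1.11·8.047398 = 8.9326 m, q = 2.139959·180/π = 122.6106°, L = 13.6829 m.

LSL: t = 122.5894°, p = 8.9326 m, q = 122.6106°, L = 13.6829 m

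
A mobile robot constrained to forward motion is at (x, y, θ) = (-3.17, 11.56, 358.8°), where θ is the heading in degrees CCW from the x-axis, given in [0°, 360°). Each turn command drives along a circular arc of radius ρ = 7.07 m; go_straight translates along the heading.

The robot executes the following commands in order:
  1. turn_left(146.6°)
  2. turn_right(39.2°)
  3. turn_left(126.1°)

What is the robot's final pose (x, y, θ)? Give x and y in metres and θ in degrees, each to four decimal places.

set_pose: (x, y, θ) = (-3.1700, 11.5600, 358.8000°), ρ = 7.07
turn_left(146.6°): centre at ρ to the left, rotate +146.6° → (0.9927, 24.4480, 505.4000° ≡ 145.4000°)
turn_right(39.2°): centre at ρ to the right, rotate −39.2° → (-1.7819, 28.2951, 106.2000°)
turn_left(126.1°): centre at ρ to the left, rotate +126.1° → (-14.1651, 30.6462, 232.3000°)

(-14.1651, 30.6462, 232.3000°)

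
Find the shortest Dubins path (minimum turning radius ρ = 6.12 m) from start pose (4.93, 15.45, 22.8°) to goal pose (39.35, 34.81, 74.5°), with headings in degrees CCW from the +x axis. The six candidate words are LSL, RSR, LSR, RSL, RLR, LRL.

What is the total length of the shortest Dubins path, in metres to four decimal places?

Let ψ = atan2(Δy, Δx) = atan2(19.36, 34.42) = 29.3562° be the start→goal bearing.
Normalize: d = |goal − start| / ρ = 39.491088/6.12 = 6.452792, α = (θ_start − ψ) mod 360° = 353.4438° = 6.168759 rad, β = (θ_goal − ψ) mod 360° = 45.1438° = 0.787908 rad.
Common terms: sin α = -0.114177, cos α = 0.993460, sin β = 0.708880, cos β = 0.705330, cos(α−β) = 0.619779, d² = 41.638526. Work in radians in the unit-radius frame; every candidate has L = ρ·(t + p + q).
LSL: p² = 2 + d² − 2cos(α−β) + 2d(sin α − sin β) = 31.776939; p = √p² = 5.637104; φ = atan2(cos β − cos α, d + sin α − sin β) = -0.051136 rad; t = (φ − α) mod 2π = 0.063291 rad, q = (β − φ) mod 2π = 0.839044 rad → L = 6.12·(0.063291 + 5.637104 + 0.839044) = 6.12·6.539439 = 40.021366 m
RSR: p² = 2 + d² − 2cos(α−β) + 2d(sin β − sin α) = 53.020997; p = √p² = 7.281552; φ = atan2(cos α − cos β, d − sin α + sin β) = 0.039580 rad; t = (α − φ) mod 2π = 6.129178 rad, q = (φ − β) mod 2π = 5.534857 rad → L = 6.12·(6.129178 + 7.281552 + 5.534857) = 6.12·18.945587 = 115.946994 m
LSR: p² = d² − 2 + 2cos(α−β) + 2d(sin α + sin β) = 48.553065; p = √p² = 6.968003; φ = atan2(−cos α − cos β, d + sin α + sin β) − atan2(−2, p) = 0.042976 rad; t = (φ − α) mod 2π = 0.157403 rad, q = (φ − β) mod 2π = 5.538253 rad → L = 6.12·(0.157403 + 6.968003 + 5.538253) = 6.12·12.663658 = 77.501588 m
RSL: p² = d² − 2 + 2cos(α−β) − 2d(sin α + sin β) = 33.203103; p = √p² = 5.762213; φ = atan2(cos α + cos β, d − sin α − sin β) − atan2(2, p) = -0.051830 rad; t = (α − φ) mod 2π = 6.220589 rad, q = (β − φ) mod 2π = 0.839739 rad → L = 6.12·(6.220589 + 5.762213 + 0.839739) = 6.12·12.822541 = 78.473952 m
RLR: c = (6 − d² + 2cos(α−β) + 2d(sin α − sin β))/8 = -5.627625, |c| > 1 → infeasible
LRL: c = (6 − d² + 2cos(α−β) − 2d(sin α − sin β))/8 = -2.972117, |c| > 1 → infeasible
Shortest: LSL with L = 40.021366 m ≈ 40.0214 m

40.0214 m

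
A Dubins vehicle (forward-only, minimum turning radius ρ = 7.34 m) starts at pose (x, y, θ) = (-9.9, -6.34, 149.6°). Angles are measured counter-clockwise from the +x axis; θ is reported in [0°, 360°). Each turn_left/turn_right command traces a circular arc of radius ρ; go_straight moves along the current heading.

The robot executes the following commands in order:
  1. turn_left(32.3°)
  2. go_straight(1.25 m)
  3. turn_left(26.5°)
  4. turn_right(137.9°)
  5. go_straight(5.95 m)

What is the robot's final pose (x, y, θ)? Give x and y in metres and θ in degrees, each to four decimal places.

set_pose: (x, y, θ) = (-9.9000, -6.3400, 149.6000°), ρ = 7.34
turn_left(32.3°): centre at ρ to the left, rotate +32.3° → (-13.8576, -5.3349, 181.9000°)
go_straight(1.25): x += 1.25·cos θ, y += 1.25·sin θ → (-15.1070, -5.3763, 181.9000°)
turn_left(26.5°): centre at ρ to the left, rotate +26.5° → (-18.3547, -6.2557, 208.4000°)
turn_right(137.9°): centre at ρ to the right, rotate −137.9° → (-28.7648, 2.6511, 70.5000°)
go_straight(5.95): x += 5.95·cos θ, y += 5.95·sin θ → (-26.7786, 8.2598, 70.5000°)

(-26.7786, 8.2598, 70.5000°)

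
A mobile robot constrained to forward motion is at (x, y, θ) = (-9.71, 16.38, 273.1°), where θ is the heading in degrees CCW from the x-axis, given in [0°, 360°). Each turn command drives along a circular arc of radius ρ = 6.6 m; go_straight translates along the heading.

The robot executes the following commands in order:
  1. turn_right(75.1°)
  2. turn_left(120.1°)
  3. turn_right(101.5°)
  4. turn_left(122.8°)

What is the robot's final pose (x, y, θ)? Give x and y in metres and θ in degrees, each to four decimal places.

(-15.4887, -23.1310, 339.4000°)

set_pose: (x, y, θ) = (-9.7100, 16.3800, 273.1000°), ρ = 6.6
turn_right(75.1°): centre at ρ to the right, rotate −75.1° → (-14.2608, 9.7461, 198.0000°)
turn_left(120.1°): centre at ρ to the left, rotate +120.1° → (-16.6290, -1.4433, 318.1000°)
turn_right(101.5°): centre at ρ to the right, rotate −101.5° → (-17.1016, -11.6544, 216.6000°)
turn_left(122.8°): centre at ρ to the left, rotate +122.8° → (-15.4887, -23.1310, 339.4000°)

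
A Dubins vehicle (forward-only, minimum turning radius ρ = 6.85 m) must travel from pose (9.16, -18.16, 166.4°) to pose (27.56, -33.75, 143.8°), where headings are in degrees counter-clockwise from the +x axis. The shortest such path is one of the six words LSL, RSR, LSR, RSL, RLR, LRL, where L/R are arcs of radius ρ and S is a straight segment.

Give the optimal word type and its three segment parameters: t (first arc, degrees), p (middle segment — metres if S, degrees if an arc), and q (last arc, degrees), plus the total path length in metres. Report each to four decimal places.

Let ψ = atan2(Δy, Δx) = atan2(-15.59, 18.40) = -40.2740° be the start→goal bearing.
Normalize: d = |goal − start| / ρ = 24.116552/6.85 = 3.520665, α = (θ_start − ψ) mod 360° = 206.6740° = 3.607142 rad, β = (θ_goal − ψ) mod 360° = 184.0740° = 3.212698 rad.
Common terms: sin α = -0.448914, cos α = -0.893575, sin β = -0.071045, cos β = -0.997473, cos(α−β) = 0.923210, d² = 12.395079. Work in radians in the unit-radius frame; every candidate has L = ρ·(t + p + q).
LSL: p² = 2 + d² − 2cos(α−β) + 2d(sin α − sin β) = 9.887961; p = √p² = 3.144513; φ = atan2(cos β − cos α, d + sin α − sin β) = -0.033047 rad; t = (φ − α) mod 2π = 2.642996 rad, q = (β − φ) mod 2π = 3.245745 rad → L = 6.85·(2.642996 + 3.144513 + 3.245745) = 6.85·9.033254 = 61.877788 m
RSR: p² = 2 + d² − 2cos(α−β) + 2d(sin β − sin α) = 15.209357; p = √p² = 3.899918; φ = atan2(cos α − cos β, d − sin α + sin β) = 0.026644 rad; t = (α − φ) mod 2π = 3.580498 rad, q = (φ − β) mod 2π = 3.097132 rad → L = 6.85·(3.580498 + 3.899918 + 3.097132) = 6.85·10.577547 = 72.456198 m
LSR: p² = d² − 2 + 2cos(α−β) + 2d(sin α + sin β) = 8.580295; p = √p² = 2.929214; φ = atan2(−cos α − cos β, d + sin α + sin β) − atan2(−2, p) = 1.161404 rad; t = (φ − α) mod 2π = 3.837447 rad, q = (φ − β) mod 2π = 4.231891 rad → L = 6.85·(3.837447 + 2.929214 + 4.231891) = 6.85·10.998552 = 75.340084 m
RSL: p² = d² − 2 + 2cos(α−β) − 2d(sin α + sin β) = 15.902704; p = √p² = 3.987819; φ = atan2(cos α + cos β, d − sin α − sin β) − atan2(2, p) = -0.902597 rad; t = (α − φ) mod 2π = 4.509740 rad, q = (β − φ) mod 2π = 4.115295 rad → L = 6.85·(4.509740 + 3.987819 + 4.115295) = 6.85·12.612854 = 86.398053 m
RLR: c = (6 − d² + 2cos(α−β) + 2d(sin α − sin β))/8 = -0.901170; p = 2π − arccos c = 3.589929 rad; φ = atan2(cos α − cos β, d − sin α + sin β) = 0.026644 rad; t = (α − φ + p/2) mod 2π = 5.375462 rad, q = (α − β − t + p) mod 2π = 4.892096 rad → L = 6.85·(5.375462 + 3.589929 + 4.892096) = 6.85·13.857487 = 94.923788 m
LRL: c = (6 − d² + 2cos(α−β) − 2d(sin α − sin β))/8 = -0.235995; p = 2π − arccos c = 4.474147 rad; φ = atan2(cos β − cos α, d + sin α − sin β) = -0.033047 rad; t = (φ − α + p/2) mod 2π = 4.880069 rad, q = (β − α − t + p) mod 2π = 5.482818 rad → L = 6.85·(4.880069 + 4.474147 + 5.482818) = 6.85·14.837034 = 101.633682 m
Shortest: LSL with L = 61.877788 m ≈ 61.8778 m
Convert LSL to answer units (arcs ×180/π): t = 2.642996·180/π = 151.4325°, p = ρ·p = 6.85·3.144513 = 21.5399 m, q = 3.245745·180/π = 185.9675°, L = 61.8778 m.

LSL: t = 151.4325°, p = 21.5399 m, q = 185.9675°, L = 61.8778 m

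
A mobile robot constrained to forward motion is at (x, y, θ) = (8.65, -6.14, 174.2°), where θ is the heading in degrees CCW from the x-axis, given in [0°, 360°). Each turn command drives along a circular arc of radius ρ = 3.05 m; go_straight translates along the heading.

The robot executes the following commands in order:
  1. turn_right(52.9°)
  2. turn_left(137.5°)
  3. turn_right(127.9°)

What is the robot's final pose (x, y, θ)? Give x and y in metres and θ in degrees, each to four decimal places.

(-4.5432, -7.0868, 130.9000°)

set_pose: (x, y, θ) = (8.6500, -6.1400, 174.2000°), ρ = 3.05
turn_right(52.9°): centre at ρ to the right, rotate −52.9° → (6.3521, -4.6901, 121.3000°)
turn_left(137.5°): centre at ρ to the left, rotate +137.5° → (0.7541, -5.6823, 258.8000°)
turn_right(127.9°): centre at ρ to the right, rotate −127.9° → (-4.5432, -7.0868, 130.9000°)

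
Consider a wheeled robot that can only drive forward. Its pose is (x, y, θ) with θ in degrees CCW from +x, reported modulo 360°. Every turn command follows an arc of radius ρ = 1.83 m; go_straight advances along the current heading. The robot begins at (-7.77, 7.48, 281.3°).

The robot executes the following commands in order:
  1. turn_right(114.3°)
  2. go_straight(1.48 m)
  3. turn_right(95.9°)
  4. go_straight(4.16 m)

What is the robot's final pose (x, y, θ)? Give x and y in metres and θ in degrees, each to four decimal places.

set_pose: (x, y, θ) = (-7.7700, 7.4800, 281.3000°), ρ = 1.83
turn_right(114.3°): centre at ρ to the right, rotate −114.3° → (-9.9762, 5.3383, 167.0000°)
go_straight(1.48): x += 1.48·cos θ, y += 1.48·sin θ → (-11.4183, 5.6712, 167.0000°)
turn_right(95.9°): centre at ρ to the right, rotate −95.9° → (-12.7379, 8.0471, 71.1000°)
go_straight(4.16): x += 4.16·cos θ, y += 4.16·sin θ → (-11.3904, 11.9828, 71.1000°)

(-11.3904, 11.9828, 71.1000°)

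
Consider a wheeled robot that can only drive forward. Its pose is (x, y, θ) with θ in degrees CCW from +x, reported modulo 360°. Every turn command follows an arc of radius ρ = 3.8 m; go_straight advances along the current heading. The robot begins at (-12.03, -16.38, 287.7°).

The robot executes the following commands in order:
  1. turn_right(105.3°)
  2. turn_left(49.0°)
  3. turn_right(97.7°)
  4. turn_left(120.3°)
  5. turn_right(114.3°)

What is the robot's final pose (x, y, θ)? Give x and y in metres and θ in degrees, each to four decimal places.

set_pose: (x, y, θ) = (-12.0300, -16.3800, 287.7000°), ρ = 3.8
turn_right(105.3°): centre at ρ to the right, rotate −105.3° → (-15.4910, -21.3320, 182.4000°)
turn_left(49.0°): centre at ρ to the left, rotate +49.0° → (-18.3016, -22.7579, 231.4000°)
turn_right(97.7°): centre at ρ to the right, rotate −97.7° → (-24.0187, -23.0125, 133.7000°)
turn_left(120.3°): centre at ρ to the left, rotate +120.3° → (-30.4188, -24.5905, 254.0000°)
turn_right(114.3°): centre at ρ to the right, rotate −114.3° → (-36.5294, -26.4412, 139.7000°)

(-36.5294, -26.4412, 139.7000°)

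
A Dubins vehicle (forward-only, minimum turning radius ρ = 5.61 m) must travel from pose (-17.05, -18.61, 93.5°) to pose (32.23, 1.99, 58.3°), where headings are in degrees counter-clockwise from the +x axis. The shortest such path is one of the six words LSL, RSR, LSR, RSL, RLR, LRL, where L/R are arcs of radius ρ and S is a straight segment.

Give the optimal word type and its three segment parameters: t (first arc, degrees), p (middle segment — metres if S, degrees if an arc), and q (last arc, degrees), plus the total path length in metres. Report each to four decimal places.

Let ψ = atan2(Δy, Δx) = atan2(20.60, 49.28) = 22.6859° be the start→goal bearing.
Normalize: d = |goal − start| / ρ = 53.412343/5.61 = 9.520917, α = (θ_start − ψ) mod 360° = 70.8141° = 1.235940 rad, β = (θ_goal − ψ) mod 360° = 35.6141° = 0.621584 rad.
Common terms: sin α = 0.944457, cos α = 0.328634, sin β = 0.582323, cos β = 0.812957, cos(α−β) = 0.817145, d² = 90.647856. Work in radians in the unit-radius frame; every candidate has L = ρ·(t + p + q).
LSL: p² = 2 + d² − 2cos(α−β) + 2d(sin α − sin β) = 97.909263; p = √p² = 9.894911; φ = atan2(cos β − cos α, d + sin α − sin β) = 0.048966 rad; t = (φ − α) mod 2π = 5.096212 rad, q = (β − φ) mod 2π = 0.572617 rad → L = 5.61·(5.096212 + 9.894911 + 0.572617) = 5.61·15.563740 = 87.312583 m
RSR: p² = 2 + d² − 2cos(α−β) + 2d(sin β − sin α) = 84.117871; p = √p² = 9.171580; φ = atan2(cos α − cos β, d − sin α + sin β) = -0.052832 rad; t = (α − φ) mod 2π = 1.288771 rad, q = (φ − β) mod 2π = 5.608770 rad → L = 5.61·(1.288771 + 9.171580 + 5.608770) = 5.61·16.069121 = 90.147767 m
LSR: p² = d² − 2 + 2cos(α−β) + 2d(sin α + sin β) = 119.354851; p = √p² = 10.924965; φ = atan2(−cos α − cos β, d + sin α + sin β) − atan2(−2, p) = 0.078095 rad; t = (φ − α) mod 2π = 5.125340 rad, q = (φ − β) mod 2π = 5.739696 rad → L = 5.61·(5.125340 + 10.924965 + 5.739696) = 5.61·21.790001 = 122.241906 m
RSL: p² = d² − 2 + 2cos(α−β) − 2d(sin α + sin β) = 61.209441; p = √p² = 7.823646; φ = atan2(cos α + cos β, d − sin α − sin β) − atan2(2, p) = -0.108431 rad; t = (α − φ) mod 2π = 1.344370 rad, q = (β − φ) mod 2π = 0.730015 rad → L = 5.61·(1.344370 + 7.823646 + 0.730015) = 5.61·9.898031 = 55.527955 m
RLR: c = (6 − d² + 2cos(α−β) + 2d(sin α − sin β))/8 = -9.514734, |c| > 1 → infeasible
LRL: c = (6 − d² + 2cos(α−β) − 2d(sin α − sin β))/8 = -11.238658, |c| > 1 → infeasible
Shortest: RSL with L = 55.527955 m ≈ 55.5280 m
Convert RSL to answer units (arcs ×180/π): t = 1.344370·180/π = 77.0268°, p = ρ·p = 5.61·7.823646 = 43.8907 m, q = 0.730015·180/π = 41.8268°, L = 55.5280 m.

RSL: t = 77.0268°, p = 43.8907 m, q = 41.8268°, L = 55.5280 m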